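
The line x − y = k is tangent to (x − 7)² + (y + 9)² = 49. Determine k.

k = 16 ± 7√2

Tangency holds when the distance from the centre (7, −9) to the line equals the radius 7:
|1·7 − 1·(−9) − k| / √2 = 7
|k − (16)| = 7√2.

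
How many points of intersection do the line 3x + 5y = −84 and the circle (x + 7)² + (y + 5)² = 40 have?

0

Centre (−7, −5), r² = 40. Distance² from centre to line = (38)²/34 = 722/17.
Since d² > r², the line lies outside the circle.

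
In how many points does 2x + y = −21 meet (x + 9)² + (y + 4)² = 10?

2

d² = (2·(−9) + 1·(−4) − (−21))²/5 = 1/5; r² = 10.
Since d² < r², the line cuts the circle twice.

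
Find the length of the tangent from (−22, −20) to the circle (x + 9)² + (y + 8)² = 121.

8√3

With centre O = (−9, −8), |OP|² = 313 and r² = 121.
The tangent meets the radius at right angles, so tangent² = |PO|² − r² = 313 − 121 = 192.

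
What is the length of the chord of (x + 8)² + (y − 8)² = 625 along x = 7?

The line gives x = 7. Substituting into the circle:
y² − 16y − 336 = 0
y = 28 or y = −12, giving (7, 28) and (7, −12).
Chord length = distance between (7, 28) and (7, −12) = √1600 = 40.

40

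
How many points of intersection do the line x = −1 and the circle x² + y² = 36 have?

Substituting the line into the circle gives y² − 35 = 0.
Discriminant = (0)² − 4·1·(−35) = 140 > 0.
Two real roots: the line is a secant.

2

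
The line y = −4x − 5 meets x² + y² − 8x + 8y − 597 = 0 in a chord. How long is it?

12√17

From the line, y = −4x − 5. Substituting:
17x² − 612 = 0  ⟹  x² − 36 = 0
x = 6 or x = −6, giving (6, −29) and (−6, 19).
|(6, −29) − (−6, 19)| = √((12)² + (−48)²) = 12√17.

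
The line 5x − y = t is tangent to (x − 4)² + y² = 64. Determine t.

The line touches the circle iff its distance from (4, 0) is 8:
|5·4 − 1·0 − t| / √26 = 8
|t − (20)| = 8√26.

t = 20 ± 8√26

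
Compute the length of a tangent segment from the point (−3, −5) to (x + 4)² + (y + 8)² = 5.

The centre is (−4, −8) and r = √5. The square of the distance from P to the centre is 1 + 9 = 10.
By the tangent–radius right angle, tangent length = √(|PO|² − r²) = √5.

√5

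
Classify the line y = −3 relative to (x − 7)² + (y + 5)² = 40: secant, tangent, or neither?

Substituting the line into the circle gives x² − 14x + 13 = 0.
Δ = 196 − 52 = 144.
Two real roots: the line is a secant.

secant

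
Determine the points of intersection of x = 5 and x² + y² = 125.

(5, −10) and (5, 10)

The line gives x = 5. Substituting into the circle:
y² − 100 = 0
y = 10 or y = −10, giving (5, 10) and (5, −10).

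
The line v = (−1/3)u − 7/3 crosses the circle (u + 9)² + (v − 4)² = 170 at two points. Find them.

(−22, 5) and (2, −3)

Substitute v = (−7 − u)/3:
10u² + 200u − 440 = 0  ⟹  u² + 20u − 44 = 0
u = 2 or u = −22, giving (2, −3) and (−22, 5).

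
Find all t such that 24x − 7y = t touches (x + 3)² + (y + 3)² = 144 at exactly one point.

t = −351 or t = 249

The line touches the circle iff its distance from (−3, −3) is 12:
|24·(−3) − 7·(−3) − t| / √625 = 12
|t − (−51)| = 12·25, so t = 249 or t = −351.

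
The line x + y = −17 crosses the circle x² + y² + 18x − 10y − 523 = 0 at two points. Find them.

(−32, 15) and (1, −18)

Substitute y = −x − 17:
2x² + 62x − 64 = 0  ⟹  x² + 31x − 32 = 0
x = 1 or x = −32, giving (1, −18) and (−32, 15).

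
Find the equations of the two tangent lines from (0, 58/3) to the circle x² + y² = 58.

7x + 3y = 58 and 7x − 3y = −58

Write the tangent as mx − y + (58/3 − m·(0)) = 0 and set its distance from the centre to √58:
[m·(0) − (−58/3)]² = 58(m² + 1)
9m² − 49 = 0, so m = −7/3 or m = 7/3.
Through (0, 58/3) these give 7x + 3y = 58 and 7x − 3y = −58.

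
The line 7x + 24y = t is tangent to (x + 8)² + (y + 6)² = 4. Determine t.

Tangency holds when the distance from the centre (−8, −6) to the line equals the radius 2:
|7·(−8) + 24·(−6) − t| / √625 = 2
|t − (−200)| = 2·25, so t = −150 or t = −250.

t = −250 or t = −150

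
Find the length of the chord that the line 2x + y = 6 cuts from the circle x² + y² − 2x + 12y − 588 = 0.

22√5

From the line, y = −2x + 6. Substituting:
5x² − 50x − 480 = 0  ⟹  x² − 10x − 96 = 0
x = 16 or x = −6, giving (16, −26) and (−6, 18).
|(16, −26) − (−6, 18)| = √((22)² + (−44)²) = 22√5.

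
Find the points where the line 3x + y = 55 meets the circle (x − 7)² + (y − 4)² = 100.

(15, 10) and (17, 4)

From the line, y = −3x + 55. Substituting:
10x² − 320x + 2550 = 0  ⟹  x² − 32x + 255 = 0
x = 17 or x = 15, giving (17, 4) and (15, 10).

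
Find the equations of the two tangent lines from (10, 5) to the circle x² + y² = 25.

4x − 3y = 25 and y = 5

Let a tangent through (10, 5) have slope m. Its distance from (0, 0) must equal 5:
[m·(−10) − (−5)]² = 25(m² + 1)
3m² − 4m = 0, so m = 4/3 or m = 0.
With m = 4/3: 4x − 3y = 25. With m = 0: y = 5.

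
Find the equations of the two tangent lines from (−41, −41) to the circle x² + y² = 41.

4x − 5y = 41 and 5x − 4y = −41

Write the tangent as mx − y + (−41 − m·(−41)) = 0 and set its distance from the centre to √41:
(41m − (41))² = 41(m² + 1)
20m² − 41m + 20 = 0, so m = 4/5 or m = 5/4.
With m = 4/5: 4x − 5y = 41. With m = 5/4: 5x − 4y = −41.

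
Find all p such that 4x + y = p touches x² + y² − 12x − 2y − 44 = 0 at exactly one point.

p = 25 ± 9√17

Tangency holds when the distance from the centre (6, 1) to the line equals the radius 9:
|4·6 + 1·1 − p| / √17 = 9
|p − (25)| = 9√17.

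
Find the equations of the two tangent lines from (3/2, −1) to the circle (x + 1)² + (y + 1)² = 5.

Let a tangent through (3/2, −1) have slope m. Its distance from (−1, −1) must equal √5:
(−5/2m − (0))² = 5(m² + 1)
m² − 4 = 0, so m = −2 or m = 2.
With m = −2: 2x + y = 2. With m = 2: 2x − y = 4.

2x + y = 2 and 2x − y = 4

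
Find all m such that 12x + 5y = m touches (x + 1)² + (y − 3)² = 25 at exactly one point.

Tangency holds when the distance from the centre (−1, 3) to the line equals the radius 5:
|12·(−1) + 5·3 − m| / √169 = 5
|m − (3)| = 5·13, so m = 68 or m = −62.

m = −62 or m = 68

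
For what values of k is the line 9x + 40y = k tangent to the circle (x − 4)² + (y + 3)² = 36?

k = −330 or k = 162

For a tangent, require d(centre, line) = r = 6.
|9·4 + 40·(−3) − k| / √1681 = 6
|k − (−84)| = 6·41, so k = 162 or k = −330.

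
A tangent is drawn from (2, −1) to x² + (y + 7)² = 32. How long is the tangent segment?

2√2

With centre O = (0, −7), |OP|² = 40 and r² = 32.
By the tangent–radius right angle, tangent length = √(|PO|² − r²) = √8 = 2√2.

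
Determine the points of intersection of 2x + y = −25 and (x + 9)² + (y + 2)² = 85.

(−15, 5) and (−7, −11)

Express y = −2x − 25 and substitute into the circle:
5x² + 110x + 525 = 0  ⟹  x² + 22x + 105 = 0
x = −7 or x = −15, giving (−7, −11) and (−15, 5).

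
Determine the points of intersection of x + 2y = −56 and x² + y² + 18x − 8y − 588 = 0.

(−28, −14) and (−12, −22)

From the line, y = (−56 − x)/2. Substituting:
5x² + 200x + 1680 = 0  ⟹  x² + 40x + 336 = 0
x = −12 or x = −28, giving (−12, −22) and (−28, −14).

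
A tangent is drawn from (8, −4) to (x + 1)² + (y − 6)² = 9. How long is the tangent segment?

With centre O = (−1, 6), |OP|² = 181 and r² = 9.
The tangent meets the radius at right angles, so tangent² = |PO|² − r² = 181 − 9 = 172.

2√43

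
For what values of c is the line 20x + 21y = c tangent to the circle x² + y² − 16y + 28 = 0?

Tangency holds when the distance from the centre (0, 8) to the line equals the radius 6:
|20·0 + 21·8 − c| / √841 = 6
|c − (168)| = 6·29, so c = 342 or c = −6.

c = −6 or c = 342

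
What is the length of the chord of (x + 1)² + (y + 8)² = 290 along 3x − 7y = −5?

Substitute y = (5 + 3x)/7:
58x² + 464x − 10440 = 0  ⟹  x² + 8x − 180 = 0
x = 10 or x = −18, giving (10, 5) and (−18, −7).
|(10, 5) − (−18, −7)| = √((28)² + (12)²) = 4√58.

4√58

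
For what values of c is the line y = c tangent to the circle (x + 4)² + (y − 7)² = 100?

For a tangent, require d(centre, line) = r = 10.
|0·(−4) + 1·7 − c| / √1 = 10
|c − (7)| = 10, so c = 17 or c = −3.

c = −3 or c = 17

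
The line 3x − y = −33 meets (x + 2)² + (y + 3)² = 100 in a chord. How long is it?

Centre (−2, −3), r² = 100. Perpendicular distance d from centre to line = |30| / √10 = 30/√10.
Half the chord is √(r² − d²) = √(10), so the full chord is 2√10.

2√10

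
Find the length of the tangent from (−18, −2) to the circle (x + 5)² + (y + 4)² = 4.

13

With centre O = (−5, −4), |OP|² = 173 and r² = 4.
By the tangent–radius right angle, tangent length = √(|PO|² − r²) = √169 = 13.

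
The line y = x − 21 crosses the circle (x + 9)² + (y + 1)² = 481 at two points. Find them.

(0, −21) and (11, −10)

Substitute y = x − 21:
2x² − 22x = 0  ⟹  x² − 11x = 0
x = 11 or x = 0, giving (11, −10) and (0, −21).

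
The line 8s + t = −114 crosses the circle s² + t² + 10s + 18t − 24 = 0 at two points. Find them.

Express t = −8s − 114 and substitute into the circle:
65s² + 1690s + 10920 = 0  ⟹  s² + 26s + 168 = 0
s = −12 or s = −14, giving (−12, −18) and (−14, −2).

(−14, −2) and (−12, −18)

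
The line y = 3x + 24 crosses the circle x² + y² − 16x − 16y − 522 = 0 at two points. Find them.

(−11, −9) and (3, 33)

Substitute y = 3x + 24:
10x² + 80x − 330 = 0  ⟹  x² + 8x − 33 = 0
x = 3 or x = −11, giving (3, 33) and (−11, −9).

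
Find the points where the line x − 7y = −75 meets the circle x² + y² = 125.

Substitute y = (75 + x)/7:
50x² + 150x − 500 = 0  ⟹  x² + 3x − 10 = 0
x = 2 or x = −5, giving (2, 11) and (−5, 10).

(−5, 10) and (2, 11)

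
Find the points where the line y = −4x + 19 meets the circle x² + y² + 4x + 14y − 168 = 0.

Substitute y = −4x + 19:
17x² − 204x + 459 = 0  ⟹  x² − 12x + 27 = 0
x = 9 or x = 3, giving (9, −17) and (3, 7).

(3, 7) and (9, −17)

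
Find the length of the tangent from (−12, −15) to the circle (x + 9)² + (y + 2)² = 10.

Centre (−9, −2), r² = 10. |PO|² = (−3)² + (−13)² = 178.
By the tangent–radius right angle, tangent length = √(|PO|² − r²) = √168 = 2√42.

2√42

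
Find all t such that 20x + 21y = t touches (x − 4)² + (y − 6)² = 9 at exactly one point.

t = 119 or t = 293

The line touches the circle iff its distance from (4, 6) is 3:
|20·4 + 21·6 − t| / √841 = 3
|t − (206)| = 3·29, so t = 293 or t = 119.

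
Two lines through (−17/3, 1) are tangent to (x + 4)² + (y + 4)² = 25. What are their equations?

Let a tangent through (−17/3, 1) have slope m. Its distance from (−4, −4) must equal 5:
[m·(5/3) − (−5)]² = 25(m² + 1)
4m² − 3m = 0, so m = 0 or m = 3/4.
Through (−17/3, 1) these give y = 1 and 3x − 4y = −21.

y = 1 and 3x − 4y = −21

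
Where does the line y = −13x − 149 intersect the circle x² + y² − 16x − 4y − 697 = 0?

From the line, y = −13x − 149. Substituting:
170x² + 3910x + 22100 = 0  ⟹  x² + 23x + 130 = 0
x = −10 or x = −13, giving (−10, −19) and (−13, 20).

(−13, 20) and (−10, −19)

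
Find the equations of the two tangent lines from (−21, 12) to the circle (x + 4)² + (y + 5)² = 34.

3x + 5y = −3 and 5x + 3y = −69

A line y − (12) = m(x − (−21)) is tangent when its distance from (−4, −5) is √34:
(17m − (−17))² = 34(m² + 1)
15m² + 34m + 15 = 0, so m = −3/5 or m = −5/3.
Through (−21, 12) these give 3x + 5y = −3 and 5x + 3y = −69.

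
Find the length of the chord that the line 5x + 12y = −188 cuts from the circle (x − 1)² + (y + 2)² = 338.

Express y = (−188 − 5x)/12 and substitute into the circle:
169x² + 1352x − 21632 = 0  ⟹  x² + 8x − 128 = 0
x = 8 or x = −16, giving (8, −19) and (−16, −9).
|(8, −19) − (−16, −9)| = √((24)² + (−10)²) = 26.

26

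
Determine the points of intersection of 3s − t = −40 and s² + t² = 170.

Substitute t = 3s + 40:
10s² + 240s + 1430 = 0  ⟹  s² + 24s + 143 = 0
s = −11 or s = −13, giving (−11, 7) and (−13, 1).

(−13, 1) and (−11, 7)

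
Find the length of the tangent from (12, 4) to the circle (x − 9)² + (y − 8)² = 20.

√5

With centre O = (9, 8), |OP|² = 25 and r² = 20.
The tangent meets the radius at right angles, so tangent² = |PO|² − r² = 25 − 20 = 5.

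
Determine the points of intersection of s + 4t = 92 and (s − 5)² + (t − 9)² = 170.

(4, 22) and (12, 20)

From the line, t = (92 − s)/4. Substituting:
17s² − 272s + 816 = 0  ⟹  s² − 16s + 48 = 0
s = 12 or s = 4, giving (12, 20) and (4, 22).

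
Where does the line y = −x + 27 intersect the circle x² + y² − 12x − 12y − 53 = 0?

(11, 16) and (16, 11)

From the line, y = −x + 27. Substituting:
2x² − 54x + 352 = 0  ⟹  x² − 27x + 176 = 0
x = 16 or x = 11, giving (16, 11) and (11, 16).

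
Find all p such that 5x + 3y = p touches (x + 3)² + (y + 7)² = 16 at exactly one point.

p = −36 ± 4√34

The line touches the circle iff its distance from (−3, −7) is 4:
|5·(−3) + 3·(−7) − p| / √34 = 4
|p − (−36)| = 4√34.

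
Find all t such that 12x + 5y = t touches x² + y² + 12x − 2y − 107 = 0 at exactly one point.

The line touches the circle iff its distance from (−6, 1) is 12:
|12·(−6) + 5·1 − t| / √169 = 12
|t − (−67)| = 12·13, so t = 89 or t = −223.

t = −223 or t = 89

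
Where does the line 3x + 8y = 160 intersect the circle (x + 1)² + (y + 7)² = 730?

(0, 20) and (16, 14)

From the line, y = (160 − 3x)/8. Substituting:
73x² − 1168x = 0  ⟹  x² − 16x = 0
x = 16 or x = 0, giving (16, 14) and (0, 20).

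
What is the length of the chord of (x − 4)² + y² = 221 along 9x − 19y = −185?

The distance from (4, 0) to the line is 221/√442, and r² = 221.
Chord = 2√(r² − d²) = 2·√(221/2) = √442.

√442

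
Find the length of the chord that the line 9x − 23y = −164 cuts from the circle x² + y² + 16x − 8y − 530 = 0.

2√610

From the line, y = (164 + 9x)/23. Substituting:
610x² + 9760x − 283650 = 0  ⟹  x² + 16x − 465 = 0
x = 15 or x = −31, giving (15, 13) and (−31, −5).
|(15, 13) − (−31, −5)| = √((46)² + (18)²) = 2√610.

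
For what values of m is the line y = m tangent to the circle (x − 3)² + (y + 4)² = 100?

m = −14 or m = 6

For a tangent, require d(centre, line) = r = 10.
|0·3 + 1·(−4) − m| / √1 = 10
|m − (−4)| = 10, so m = 6 or m = −14.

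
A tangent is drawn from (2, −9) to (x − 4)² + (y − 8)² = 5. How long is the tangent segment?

12√2

Centre (4, 8), r² = 5. |PO|² = (−2)² + (−17)² = 293.
By the tangent–radius right angle, tangent length = √(|PO|² − r²) = √288 = 12√2.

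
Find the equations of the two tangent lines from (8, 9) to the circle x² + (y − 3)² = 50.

x + 7y = 71 and 7x − y = 47

A line y − (9) = m(x − (8)) is tangent when its distance from (0, 3) is 5√2:
(−8m − (−6))² = 50(m² + 1)
7m² − 48m − 7 = 0, so m = −1/7 or m = 7.
With m = −1/7: x + 7y = 71. With m = 7: 7x − y = 47.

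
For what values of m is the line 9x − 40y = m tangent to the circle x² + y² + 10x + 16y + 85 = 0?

The line touches the circle iff its distance from (−5, −8) is 2:
|9·(−5) − 40·(−8) − m| / √1681 = 2
|m − (275)| = 2·41, so m = 357 or m = 193.

m = 193 or m = 357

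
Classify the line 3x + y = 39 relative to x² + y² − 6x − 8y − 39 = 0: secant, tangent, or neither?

neither

d² = (3·3 + 1·4 − (39))²/10 = 338/5; r² = 64.
Since d² > r², the line lies outside the circle.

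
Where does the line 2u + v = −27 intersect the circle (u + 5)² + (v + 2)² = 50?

(−12, −3) and (−10, −7)

From the line, v = −2u − 27. Substituting:
5u² + 110u + 600 = 0  ⟹  u² + 22u + 120 = 0
u = −10 or u = −12, giving (−10, −7) and (−12, −3).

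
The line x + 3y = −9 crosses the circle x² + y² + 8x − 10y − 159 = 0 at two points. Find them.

Substitute y = (−9 − x)/3:
10x² + 120x − 1080 = 0  ⟹  x² + 12x − 108 = 0
x = 6 or x = −18, giving (6, −5) and (−18, 3).

(−18, 3) and (6, −5)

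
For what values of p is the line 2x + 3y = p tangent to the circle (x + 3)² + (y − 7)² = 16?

Tangency holds when the distance from the centre (−3, 7) to the line equals the radius 4:
|2·(−3) + 3·7 − p| / √13 = 4
|p − (15)| = 4√13.

p = 15 ± 4√13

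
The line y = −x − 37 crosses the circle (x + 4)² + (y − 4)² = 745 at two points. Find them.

Substitute y = −x − 37:
2x² + 90x + 952 = 0  ⟹  x² + 45x + 476 = 0
x = −17 or x = −28, giving (−17, −20) and (−28, −9).

(−28, −9) and (−17, −20)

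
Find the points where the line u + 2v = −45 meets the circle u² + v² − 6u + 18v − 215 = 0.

(−13, −16) and (7, −26)

Substitute v = (−45 − u)/2:
5u² + 30u − 455 = 0  ⟹  u² + 6u − 91 = 0
u = 7 or u = −13, giving (7, −26) and (−13, −16).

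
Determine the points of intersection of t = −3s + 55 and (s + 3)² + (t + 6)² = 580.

From the line, t = −3s + 55. Substituting:
10s² − 360s + 3150 = 0  ⟹  s² − 36s + 315 = 0
s = 21 or s = 15, giving (21, −8) and (15, 10).

(15, 10) and (21, −8)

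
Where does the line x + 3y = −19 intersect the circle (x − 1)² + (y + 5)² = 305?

Substitute y = (−19 − x)/3:
10x² − 10x − 2720 = 0  ⟹  x² − x − 272 = 0
x = 17 or x = −16, giving (17, −12) and (−16, −1).

(−16, −1) and (17, −12)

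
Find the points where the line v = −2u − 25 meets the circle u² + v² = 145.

(−12, −1) and (−8, −9)

Express v = −2u − 25 and substitute into the circle:
5u² + 100u + 480 = 0  ⟹  u² + 20u + 96 = 0
u = −8 or u = −12, giving (−8, −9) and (−12, −1).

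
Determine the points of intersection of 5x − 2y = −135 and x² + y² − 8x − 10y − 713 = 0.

(−23, 10) and (−19, 20)

From the line, y = (135 + 5x)/2. Substituting:
29x² + 1218x + 12673 = 0  ⟹  x² + 42x + 437 = 0
x = −19 or x = −23, giving (−19, 20) and (−23, 10).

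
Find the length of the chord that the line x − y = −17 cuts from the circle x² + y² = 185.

9√2

The distance from (0, 0) to the line is 17/√2, and r² = 185.
Chord = 2√(r² − d²) = 2·√(81/2) = 9√2.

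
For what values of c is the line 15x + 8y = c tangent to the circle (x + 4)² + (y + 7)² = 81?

Tangency holds when the distance from the centre (−4, −7) to the line equals the radius 9:
|15·(−4) + 8·(−7) − c| / √289 = 9
|c − (−116)| = 9·17, so c = 37 or c = −269.

c = −269 or c = 37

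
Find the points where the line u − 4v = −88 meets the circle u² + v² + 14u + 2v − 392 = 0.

(−16, 18) and (−8, 20)

Substitute v = (88 + u)/4:
17u² + 408u + 2176 = 0  ⟹  u² + 24u + 128 = 0
u = −8 or u = −16, giving (−8, 20) and (−16, 18).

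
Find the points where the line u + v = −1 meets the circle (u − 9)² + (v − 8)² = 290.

From the line, v = −u − 1. Substituting:
2u² − 128 = 0  ⟹  u² − 64 = 0
u = 8 or u = −8, giving (8, −9) and (−8, 7).

(−8, 7) and (8, −9)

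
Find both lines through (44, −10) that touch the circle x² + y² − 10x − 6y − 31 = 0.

A line y − (−10) = m(x − (44)) is tangent when its distance from (5, 3) is √65:
[m·(−39) − (13)]² = 65(m² + 1)
56m² + 39m + 4 = 0, so m = −4/7 or m = −1/8.
Through (44, −10) these give 4x + 7y = 106 and x + 8y = −36.

4x + 7y = 106 and x + 8y = −36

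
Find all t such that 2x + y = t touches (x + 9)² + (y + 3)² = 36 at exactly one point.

t = −21 ± 6√5

For a tangent, require d(centre, line) = r = 6.
|2·(−9) + 1·(−3) − t| / √5 = 6
|t − (−21)| = 6√5.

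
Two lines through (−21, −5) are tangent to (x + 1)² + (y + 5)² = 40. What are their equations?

x − 3y = −6 and x + 3y = −36

Write the tangent as mx − y + (−5 − m·(−21)) = 0 and set its distance from the centre to 2√10:
[m·(20) − (0)]² = 40(m² + 1)
9m² − 1 = 0, so m = 1/3 or m = −1/3.
With m = 1/3: x − 3y = −6. With m = −1/3: x + 3y = −36.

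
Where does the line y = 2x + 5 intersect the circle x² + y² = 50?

(−5, −5) and (1, 7)

Express y = 2x + 5 and substitute into the circle:
5x² + 20x − 25 = 0  ⟹  x² + 4x − 5 = 0
x = 1 or x = −5, giving (1, 7) and (−5, −5).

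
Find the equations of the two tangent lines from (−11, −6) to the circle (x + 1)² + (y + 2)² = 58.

7x − 3y = −59 and 3x + 7y = −75

Let a tangent through (−11, −6) have slope m. Its distance from (−1, −2) must equal √58:
[m·(10) − (4)]² = 58(m² + 1)
21m² − 40m − 21 = 0, so m = 7/3 or m = −3/7.
With m = 7/3: 7x − 3y = −59. With m = −3/7: 3x + 7y = −75.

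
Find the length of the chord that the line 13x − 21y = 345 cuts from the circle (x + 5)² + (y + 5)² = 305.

The distance from (−5, −5) to the line is 305/√610, and r² = 305.
Half the chord is √(r² − d²) = √(305/2), so the full chord is √610.

√610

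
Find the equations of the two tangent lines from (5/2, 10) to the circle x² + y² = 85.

6x + 7y = 85 and 2x − 9y = −85

Let a tangent through (5/2, 10) have slope m. Its distance from (0, 0) must equal √85:
(−5/2m − (−10))² = 85(m² + 1)
63m² + 40m − 12 = 0, so m = −6/7 or m = 2/9.
Through (5/2, 10) these give 6x + 7y = 85 and 2x − 9y = −85.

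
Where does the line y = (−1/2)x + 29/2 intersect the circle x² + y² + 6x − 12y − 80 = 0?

Express y = (29 − x)/2 and substitute into the circle:
5x² − 10x − 175 = 0  ⟹  x² − 2x − 35 = 0
x = 7 or x = −5, giving (7, 11) and (−5, 17).

(−5, 17) and (7, 11)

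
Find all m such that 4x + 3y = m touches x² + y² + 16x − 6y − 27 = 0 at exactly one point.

For a tangent, require d(centre, line) = r = 10.
|4·(−8) + 3·3 − m| / √25 = 10
|m − (−23)| = 10·5, so m = 27 or m = −73.

m = −73 or m = 27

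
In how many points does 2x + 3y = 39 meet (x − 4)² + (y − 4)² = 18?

Substituting the line into the circle gives 13x² − 180x + 711 = 0.
Δ = 32400 − 36972 = −4572.
No real roots: the line does not meet the circle.

0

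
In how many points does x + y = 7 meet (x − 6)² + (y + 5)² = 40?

d² = (1·6 + 1·(−5) − (7))²/2 = 18; r² = 40.
Since d² < r², the line cuts the circle twice.

2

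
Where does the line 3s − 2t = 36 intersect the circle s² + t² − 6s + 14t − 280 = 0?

From the line, t = (−36 + 3s)/2. Substituting:
13s² − 156s − 832 = 0  ⟹  s² − 12s − 64 = 0
s = 16 or s = −4, giving (16, 6) and (−4, −24).

(−4, −24) and (16, 6)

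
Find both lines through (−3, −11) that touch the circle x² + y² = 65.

Write the tangent as mx − y + (−11 − m·(−3)) = 0 and set its distance from the centre to √65:
[m·(3) − (11)]² = 65(m² + 1)
28m² + 33m − 28 = 0, so m = −7/4 or m = 4/7.
With m = −7/4: 7x + 4y = −65. With m = 4/7: 4x − 7y = 65.

7x + 4y = −65 and 4x − 7y = 65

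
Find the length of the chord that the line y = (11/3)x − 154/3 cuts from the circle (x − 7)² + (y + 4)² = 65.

√130

Substitute y = (−154 + 11x)/3:
130x² − 3250x + 20020 = 0  ⟹  x² − 25x + 154 = 0
x = 14 or x = 11, giving (14, 0) and (11, −11).
|(14, 0) − (11, −11)| = √((3)² + (11)²) = √130.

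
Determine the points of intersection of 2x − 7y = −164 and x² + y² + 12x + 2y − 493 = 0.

From the line, y = (164 + 2x)/7. Substituting:
53x² + 1272x + 5035 = 0  ⟹  x² + 24x + 95 = 0
x = −5 or x = −19, giving (−5, 22) and (−19, 18).

(−19, 18) and (−5, 22)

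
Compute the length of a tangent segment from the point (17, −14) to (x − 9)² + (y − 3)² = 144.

√209

Centre (9, 3), r² = 144. |PO|² = (8)² + (−17)² = 353.
The tangent meets the radius at right angles, so tangent² = |PO|² − r² = 353 − 144 = 209.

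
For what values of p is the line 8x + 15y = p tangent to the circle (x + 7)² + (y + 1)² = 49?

p = −190 or p = 48

For a tangent, require d(centre, line) = r = 7.
|8·(−7) + 15·(−1) − p| / √289 = 7
|p − (−71)| = 7·17, so p = 48 or p = −190.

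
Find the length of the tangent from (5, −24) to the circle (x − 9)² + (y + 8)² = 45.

√227

Centre (9, −8), r² = 45. |PO|² = (−4)² + (−16)² = 272.
Power of the point: PT² = |PO|² − r² = 227, so PT = √227.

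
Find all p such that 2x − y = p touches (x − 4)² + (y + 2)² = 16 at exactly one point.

p = 10 ± 4√5

For a tangent, require d(centre, line) = r = 4.
|2·4 − 1·(−2) − p| / √5 = 4
|p − (10)| = 4√5.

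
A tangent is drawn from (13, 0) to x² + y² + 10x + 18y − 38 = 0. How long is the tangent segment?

3√29

With centre O = (−5, −9), |OP|² = 405 and r² = 144.
By the tangent–radius right angle, tangent length = √(|PO|² − r²) = √261 = 3√29.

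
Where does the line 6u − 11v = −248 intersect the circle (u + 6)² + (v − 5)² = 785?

(−34, 4) and (10, 28)

Substitute v = (248 + 6u)/11:
157u² + 3768u − 53380 = 0  ⟹  u² + 24u − 340 = 0
u = 10 or u = −34, giving (10, 28) and (−34, 4).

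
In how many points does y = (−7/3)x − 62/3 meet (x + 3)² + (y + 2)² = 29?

2

Substituting the line into the circle gives 58x² + 838x + 2956 = 0.
Discriminant = (838)² − 4·58·(2956) = 16452 > 0.
Two real roots: the line is a secant.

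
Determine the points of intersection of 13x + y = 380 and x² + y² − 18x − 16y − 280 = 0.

(28, 16) and (29, 3)

Express y = −13x + 380 and substitute into the circle:
170x² − 9690x + 138040 = 0  ⟹  x² − 57x + 812 = 0
x = 29 or x = 28, giving (29, 3) and (28, 16).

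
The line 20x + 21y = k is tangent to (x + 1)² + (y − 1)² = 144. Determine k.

For a tangent, require d(centre, line) = r = 12.
|20·(−1) + 21·1 − k| / √841 = 12
|k − (1)| = 12·29, so k = 349 or k = −347.

k = −347 or k = 349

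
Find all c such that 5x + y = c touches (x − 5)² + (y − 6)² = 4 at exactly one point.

Tangency holds when the distance from the centre (5, 6) to the line equals the radius 2:
|5·5 + 1·6 − c| / √26 = 2
|c − (31)| = 2√26.

c = 31 ± 2√26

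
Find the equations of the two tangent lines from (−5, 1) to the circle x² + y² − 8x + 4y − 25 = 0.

Write the tangent as mx − y + (1 − m·(−5)) = 0 and set its distance from the centre to 3√5:
[m·(9) − (−3)]² = 45(m² + 1)
2m² + 3m − 2 = 0, so m = 1/2 or m = −2.
Through (−5, 1) these give x − 2y = −7 and 2x + y = −9.

x − 2y = −7 and 2x + y = −9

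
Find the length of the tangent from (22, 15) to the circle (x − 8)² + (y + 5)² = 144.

2√113

The centre is (8, −5) and r = 12. The square of the distance from P to the centre is 196 + 400 = 596.
By the tangent–radius right angle, tangent length = √(|PO|² − r²) = √452 = 2√113.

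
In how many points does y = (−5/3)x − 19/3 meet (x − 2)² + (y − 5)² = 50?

0

Centre (2, 5), r² = 50. Distance² from centre to line = (44)²/34 = 968/17.
Since d² > r², the line lies outside the circle.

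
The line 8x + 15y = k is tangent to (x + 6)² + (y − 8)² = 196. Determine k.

The line touches the circle iff its distance from (−6, 8) is 14:
|8·(−6) + 15·8 − k| / √289 = 14
|k − (72)| = 14·17, so k = 310 or k = −166.

k = −166 or k = 310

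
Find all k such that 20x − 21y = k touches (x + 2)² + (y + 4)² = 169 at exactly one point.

k = −333 or k = 421

For a tangent, require d(centre, line) = r = 13.
|20·(−2) − 21·(−4) − k| / √841 = 13
|k − (44)| = 13·29, so k = 421 or k = −333.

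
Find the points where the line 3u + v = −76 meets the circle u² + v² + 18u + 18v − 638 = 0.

(−29, 11) and (−13, −37)

Express v = −3u − 76 and substitute into the circle:
10u² + 420u + 3770 = 0  ⟹  u² + 42u + 377 = 0
u = −13 or u = −29, giving (−13, −37) and (−29, 11).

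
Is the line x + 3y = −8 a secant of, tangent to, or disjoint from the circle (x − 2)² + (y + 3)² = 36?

secant

Centre (2, −3), r² = 36. Distance² from centre to line = (1)²/10 = 1/10.
Since d² < r², the line cuts the circle twice.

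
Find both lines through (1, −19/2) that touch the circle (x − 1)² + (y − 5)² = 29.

Let a tangent through (1, −19/2) have slope m. Its distance from (1, 5) must equal √29:
[m·(0) − (29/2)]² = 29(m² + 1)
4m² − 25 = 0, so m = −5/2 or m = 5/2.
With m = −5/2: 5x + 2y = −14. With m = 5/2: 5x − 2y = 24.

5x + 2y = −14 and 5x − 2y = 24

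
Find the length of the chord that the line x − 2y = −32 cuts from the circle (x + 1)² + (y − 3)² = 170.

6√5

Centre (−1, 3), r² = 170. Perpendicular distance d from centre to line = |25| / √5 = 25/√5.
Half the chord is √(r² − d²) = √(45), so the full chord is 6√5.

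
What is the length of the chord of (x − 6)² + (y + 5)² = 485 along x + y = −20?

23√2

Centre (6, −5), r² = 485. Perpendicular distance d from centre to line = |21| / √2 = 21/√2.
Half the chord is √(r² − d²) = √(529/2), so the full chord is 23√2.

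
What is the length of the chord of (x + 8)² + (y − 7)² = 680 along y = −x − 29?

24√2

The distance from (−8, 7) to the line is 28/√2, and r² = 680.
Half the chord is √(r² − d²) = √(288), so the full chord is 24√2.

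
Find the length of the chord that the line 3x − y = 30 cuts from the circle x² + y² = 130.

Centre (0, 0), r² = 130. Perpendicular distance d from centre to line = |−30| / √10 = 30/√10.
Chord = 2√(r² − d²) = 2·√(40) = 4√10.

4√10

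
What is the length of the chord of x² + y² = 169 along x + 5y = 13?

Express y = (13 − x)/5 and substitute into the circle:
26x² − 26x − 4056 = 0  ⟹  x² − x − 156 = 0
x = 13 or x = −12, giving (13, 0) and (−12, 5).
Chord length = distance between (13, 0) and (−12, 5) = √650 = 5√26.

5√26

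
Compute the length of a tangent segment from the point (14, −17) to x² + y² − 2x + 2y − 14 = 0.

√409

The centre is (1, −1) and r = 4. The square of the distance from P to the centre is 169 + 256 = 425.
Power of the point: PT² = |PO|² − r² = 409, so PT = √409.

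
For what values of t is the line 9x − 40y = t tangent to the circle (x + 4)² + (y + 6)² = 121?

t = −247 or t = 655

Tangency holds when the distance from the centre (−4, −6) to the line equals the radius 11:
|9·(−4) − 40·(−6) − t| / √1681 = 11
|t − (204)| = 11·41, so t = 655 or t = −247.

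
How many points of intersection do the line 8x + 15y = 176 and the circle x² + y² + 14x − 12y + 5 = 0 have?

d² = (8·(−7) + 15·6 − (176))²/289 = 20164/289; r² = 80.
Since d² < r², the line cuts the circle twice.

2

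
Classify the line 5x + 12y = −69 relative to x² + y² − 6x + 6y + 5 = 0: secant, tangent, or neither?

neither

Centre (3, −3), r² = 13. Distance² from centre to line = (48)²/169 = 2304/169.
Since d² > r², the line lies outside the circle.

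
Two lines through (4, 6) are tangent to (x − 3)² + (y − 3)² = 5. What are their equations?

x − 2y = −8 and 2x + y = 14

Write the tangent as mx − y + (6 − m·(4)) = 0 and set its distance from the centre to √5:
[m·(−1) − (−3)]² = 5(m² + 1)
2m² + 3m − 2 = 0, so m = 1/2 or m = −2.
Through (4, 6) these give x − 2y = −8 and 2x + y = 14.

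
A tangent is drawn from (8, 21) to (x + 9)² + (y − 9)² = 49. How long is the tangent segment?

8√6

Centre (−9, 9), r² = 49. |PO|² = (17)² + (12)² = 433.
The tangent meets the radius at right angles, so tangent² = |PO|² − r² = 433 − 49 = 384.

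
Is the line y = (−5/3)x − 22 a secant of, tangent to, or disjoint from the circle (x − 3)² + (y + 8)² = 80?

disjoint

Substituting the line into the circle gives 34x² + 366x + 1125 = 0.
Discriminant = (366)² − 4·34·(1125) = −19044 < 0.
No real roots: the line does not meet the circle.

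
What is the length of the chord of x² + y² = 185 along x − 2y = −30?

2√5

The distance from (0, 0) to the line is 30/√5, and r² = 185.
Chord = 2√(r² − d²) = 2·√(5) = 2√5.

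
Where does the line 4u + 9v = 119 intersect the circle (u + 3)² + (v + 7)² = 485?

Substitute v = (119 − 4u)/9:
97u² − 970u − 5432 = 0  ⟹  u² − 10u − 56 = 0
u = 14 or u = −4, giving (14, 7) and (−4, 15).

(−4, 15) and (14, 7)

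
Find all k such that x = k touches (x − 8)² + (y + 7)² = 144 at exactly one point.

k = −4 or k = 20

For a tangent, require d(centre, line) = r = 12.
|1·8 + 0·(−7) − k| / √1 = 12
|k − (8)| = 12, so k = 20 or k = −4.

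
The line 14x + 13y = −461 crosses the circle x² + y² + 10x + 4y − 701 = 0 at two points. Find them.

From the line, y = (−461 − 14x)/13. Substituting:
365x² + 13870x + 70080 = 0  ⟹  x² + 38x + 192 = 0
x = −6 or x = −32, giving (−6, −29) and (−32, −1).

(−32, −1) and (−6, −29)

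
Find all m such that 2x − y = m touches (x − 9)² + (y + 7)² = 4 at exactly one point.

The line touches the circle iff its distance from (9, −7) is 2:
|2·9 − 1·(−7) − m| / √5 = 2
|m − (25)| = 2√5.

m = 25 ± 2√5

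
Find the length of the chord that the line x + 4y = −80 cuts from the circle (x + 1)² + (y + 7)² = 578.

Substitute y = (−80 − x)/4:
17x² + 136x − 6528 = 0  ⟹  x² + 8x − 384 = 0
x = 16 or x = −24, giving (16, −24) and (−24, −14).
Chord length = distance between (16, −24) and (−24, −14) = √1700 = 10√17.

10√17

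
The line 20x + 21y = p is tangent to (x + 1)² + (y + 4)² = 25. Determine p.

The line touches the circle iff its distance from (−1, −4) is 5:
|20·(−1) + 21·(−4) − p| / √841 = 5
|p − (−104)| = 5·29, so p = 41 or p = −249.

p = −249 or p = 41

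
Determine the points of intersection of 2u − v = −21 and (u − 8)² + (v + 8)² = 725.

Express v = 2u + 21 and substitute into the circle:
5u² + 100u + 180 = 0  ⟹  u² + 20u + 36 = 0
u = −2 or u = −18, giving (−2, 17) and (−18, −15).

(−18, −15) and (−2, 17)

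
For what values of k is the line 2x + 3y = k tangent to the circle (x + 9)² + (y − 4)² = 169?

k = −6 ± 13√13

The line touches the circle iff its distance from (−9, 4) is 13:
|2·(−9) + 3·4 − k| / √13 = 13
|k − (−6)| = 13√13.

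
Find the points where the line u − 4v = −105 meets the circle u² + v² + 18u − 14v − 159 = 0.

From the line, v = (105 + u)/4. Substituting:
17u² + 442u + 2601 = 0  ⟹  u² + 26u + 153 = 0
u = −9 or u = −17, giving (−9, 24) and (−17, 22).

(−17, 22) and (−9, 24)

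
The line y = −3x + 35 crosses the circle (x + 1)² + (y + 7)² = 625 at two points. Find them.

Express y = −3x + 35 and substitute into the circle:
10x² − 250x + 1140 = 0  ⟹  x² − 25x + 114 = 0
x = 19 or x = 6, giving (19, −22) and (6, 17).

(6, 17) and (19, −22)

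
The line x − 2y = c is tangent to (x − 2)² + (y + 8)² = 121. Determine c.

c = 18 ± 11√5

The line touches the circle iff its distance from (2, −8) is 11:
|1·2 − 2·(−8) − c| / √5 = 11
|c − (18)| = 11√5.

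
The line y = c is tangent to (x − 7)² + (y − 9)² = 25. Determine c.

c = 4 or c = 14

The line touches the circle iff its distance from (7, 9) is 5:
|0·7 + 1·9 − c| / √1 = 5
|c − (9)| = 5, so c = 14 or c = 4.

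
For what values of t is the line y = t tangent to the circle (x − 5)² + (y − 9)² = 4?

t = 7 or t = 11

For a tangent, require d(centre, line) = r = 2.
|0·5 + 1·9 − t| / √1 = 2
|t − (9)| = 2, so t = 11 or t = 7.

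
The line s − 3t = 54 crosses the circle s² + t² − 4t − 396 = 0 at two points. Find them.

Substitute t = (−54 + s)/3:
10s² − 120s = 0  ⟹  s² − 12s = 0
s = 12 or s = 0, giving (12, −14) and (0, −18).

(0, −18) and (12, −14)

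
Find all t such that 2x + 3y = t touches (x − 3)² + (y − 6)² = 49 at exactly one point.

For a tangent, require d(centre, line) = r = 7.
|2·3 + 3·6 − t| / √13 = 7
|t − (24)| = 7√13.

t = 24 ± 7√13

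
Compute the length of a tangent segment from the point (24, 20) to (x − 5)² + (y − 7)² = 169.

19

Centre (5, 7), r² = 169. |PO|² = (19)² + (13)² = 530.
Power of the point: PT² = |PO|² − r² = 361, so PT = 19.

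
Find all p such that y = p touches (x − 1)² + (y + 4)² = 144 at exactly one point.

p = −16 or p = 8

For a tangent, require d(centre, line) = r = 12.
|0·1 + 1·(−4) − p| / √1 = 12
|p − (−4)| = 12, so p = 8 or p = −16.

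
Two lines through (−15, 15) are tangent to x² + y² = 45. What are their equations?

Write the tangent as mx − y + (15 − m·(−15)) = 0 and set its distance from the centre to 3√5:
(15m − (−15))² = 45(m² + 1)
2m² + 5m + 2 = 0, so m = −2 or m = −1/2.
Through (−15, 15) these give 2x + y = −15 and x + 2y = 15.

2x + y = −15 and x + 2y = 15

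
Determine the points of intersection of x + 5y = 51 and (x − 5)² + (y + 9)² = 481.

(−4, 11) and (21, 6)

From the line, y = (51 − x)/5. Substituting:
26x² − 442x − 2184 = 0  ⟹  x² − 17x − 84 = 0
x = 21 or x = −4, giving (21, 6) and (−4, 11).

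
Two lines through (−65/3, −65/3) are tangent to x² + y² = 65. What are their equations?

4x − 7y = 65 and 7x − 4y = −65

Let a tangent through (−65/3, −65/3) have slope m. Its distance from (0, 0) must equal √65:
(65/3m − (65/3))² = 65(m² + 1)
28m² − 65m + 28 = 0, so m = 4/7 or m = 7/4.
Through (−65/3, −65/3) these give 4x − 7y = 65 and 7x − 4y = −65.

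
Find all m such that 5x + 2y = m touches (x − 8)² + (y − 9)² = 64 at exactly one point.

m = 58 ± 8√29

Tangency holds when the distance from the centre (8, 9) to the line equals the radius 8:
|5·8 + 2·9 − m| / √29 = 8
|m − (58)| = 8√29.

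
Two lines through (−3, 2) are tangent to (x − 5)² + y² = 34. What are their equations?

A line y − (2) = m(x − (−3)) is tangent when its distance from (5, 0) is √34:
(8m − (−2))² = 34(m² + 1)
15m² + 16m − 15 = 0, so m = −5/3 or m = 3/5.
Through (−3, 2) these give 5x + 3y = −9 and 3x − 5y = −19.

5x + 3y = −9 and 3x − 5y = −19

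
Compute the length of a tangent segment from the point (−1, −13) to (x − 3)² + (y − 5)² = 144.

14

Centre (3, 5), r² = 144. |PO|² = (−4)² + (−18)² = 340.
The tangent meets the radius at right angles, so tangent² = |PO|² − r² = 340 − 144 = 196.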